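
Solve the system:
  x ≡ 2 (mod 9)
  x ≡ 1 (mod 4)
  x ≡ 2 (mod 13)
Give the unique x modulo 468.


Moduli 9, 4, 13 are pairwise coprime; by CRT there is a unique solution modulo M = 9 · 4 · 13 = 468.
Solve pairwise, accumulating the modulus:
  Start with x ≡ 2 (mod 9).
  Combine with x ≡ 1 (mod 4): since gcd(9, 4) = 1, we get a unique residue mod 36.
    Write x = 2 + 9·t and substitute into x ≡ 1 (mod 4): 9·t ≡ 1 − 2 = -1 (mod 4).
    Reduce coefficients mod 4: 1·t ≡ 3 (mod 4).
    So t ≡ 3 (mod 4).
    Then x = 2 + 9·3 = 29, valid modulo lcm(9, 4) = 36: x ≡ 29 (mod 36).
  Combine with x ≡ 2 (mod 13): since gcd(36, 13) = 1, we get a unique residue mod 468.
    Write x = 29 + 36·t and substitute into x ≡ 2 (mod 13): 36·t ≡ 2 − 29 = -27 (mod 13).
    Reduce coefficients mod 13: 10·t ≡ 12 (mod 13).
    The inverse of 10 mod 13 is 4 (since 10·4 = 40 = 3·13 + 1), so t ≡ 4·12 = 48 ≡ 9 (mod 13).
    Then x = 29 + 36·9 = 353, valid modulo lcm(36, 13) = 468: x ≡ 353 (mod 468).
Verify: 353 mod 9 = 2 ✓, 353 mod 4 = 1 ✓, 353 mod 13 = 2 ✓.

x ≡ 353 (mod 468).


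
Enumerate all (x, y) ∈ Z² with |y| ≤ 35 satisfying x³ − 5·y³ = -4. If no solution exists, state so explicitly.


The equation is x³ - 5y³ = -4. For fixed y, x³ = 5·y³ − 4, so a solution requires the RHS to be a perfect cube.
Strategy: iterate y from -35 to 35, compute RHS = 5·y³ − 4, and check whether it is a (positive or negative) perfect cube.
Check small values of y:
  y = 0: RHS = -4 is not a perfect cube.
  y = 1: RHS = 1 = (1)³ ⇒ x = 1 works.
  y = -1: RHS = -9 is not a perfect cube.
  y = 2: RHS = 36 is not a perfect cube.
  y = -2: RHS = -44 is not a perfect cube.
  y = 3: RHS = 131 is not a perfect cube.
  y = -3: RHS = -139 is not a perfect cube.
Continuing the search up to |y| = 35 finds no further solutions beyond those listed.
Collected solutions: (1, 1).

Solutions (with |y| ≤ 35): (1, 1).


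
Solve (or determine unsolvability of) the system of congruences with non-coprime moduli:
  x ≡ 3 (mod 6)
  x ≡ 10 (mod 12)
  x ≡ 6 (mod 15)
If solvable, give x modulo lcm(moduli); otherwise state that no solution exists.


Moduli 6, 12, 15 are not pairwise coprime, so CRT works modulo lcm(m_i) when all pairwise compatibility conditions hold.
Pairwise compatibility: gcd(m_i, m_j) must divide a_i - a_j for every pair.
Merge one congruence at a time:
  Start: x ≡ 3 (mod 6).
  Combine with x ≡ 10 (mod 12): gcd(6, 12) = 6, and 10 - 3 = 7 is NOT divisible by 6.
    ⇒ system is inconsistent (no integer solution).

No solution (the system is inconsistent).


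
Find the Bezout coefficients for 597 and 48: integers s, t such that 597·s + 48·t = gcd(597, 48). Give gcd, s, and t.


Euclidean algorithm on (597, 48) — divide until remainder is 0:
  597 = 12 · 48 + 21
  48 = 2 · 21 + 6
  21 = 3 · 6 + 3
  6 = 2 · 3 + 0
gcd(597, 48) = 3.
Track Bezout coefficients alongside the remainders: start with r₀ = 597 = a·1 + b·0 (s = 1, t = 0) and r₁ = 48 = a·0 + b·1 (s = 0, t = 1); each new remainder r_{k+1} = r_{k-1} − q_k·r_k inherits s_{k+1} = s_{k-1} − q_k·s_k, t_{k+1} = t_{k-1} − q_k·t_k, so r_k = a·s_k + b·t_k at every step:
  q = 12: r = 21, s = 1 − 12·0 = 1, t = 0 − 12·1 = -12  (check: 597·1 + 48·(-12) = 21)
  q = 2: r = 6, s = 0 − 2·1 = -2, t = 1 − 2·(-12) = 25  (check: 597·(-2) + 48·25 = 6)
  q = 3: r = 3, s = 1 − 3·(-2) = 7, t = -12 − 3·25 = -87  (check: 597·7 + 48·(-87) = 3)
The row with r = 3 (the gcd) gives the Bezout coefficients s = 7, t = -87.
Result: 597 · (7) + 48 · (-87) = 3.

gcd(597, 48) = 3; s = 7, t = -87 (check: 597·7 + 48·(-87) = 3).


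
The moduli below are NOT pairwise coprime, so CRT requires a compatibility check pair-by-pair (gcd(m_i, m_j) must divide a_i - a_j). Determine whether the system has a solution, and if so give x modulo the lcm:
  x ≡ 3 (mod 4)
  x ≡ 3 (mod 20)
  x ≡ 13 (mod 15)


Moduli 4, 20, 15 are not pairwise coprime, so CRT works modulo lcm(m_i) when all pairwise compatibility conditions hold.
Pairwise compatibility: gcd(m_i, m_j) must divide a_i - a_j for every pair.
Merge one congruence at a time:
  Start: x ≡ 3 (mod 4).
  Combine with x ≡ 3 (mod 20): gcd(4, 20) = 4; 3 - 3 = 0, which IS divisible by 4, so compatible.
    Write x = 3 + 4·t and substitute into x ≡ 3 (mod 20): 4·t ≡ 3 − 3 = 0 (mod 20).
    Divide the congruence (and modulus) by g = 4: 1·t ≡ 0 (mod 5).
    So t ≡ 0 (mod 5).
    Then x = 3 + 4·0 = 3, valid modulo lcm(4, 20) = 20: x ≡ 3 (mod 20).
  Combine with x ≡ 13 (mod 15): gcd(20, 15) = 5; 13 - 3 = 10, which IS divisible by 5, so compatible.
    Write x = 3 + 20·t and substitute into x ≡ 13 (mod 15): 20·t ≡ 13 − 3 = 10 (mod 15).
    Divide the congruence (and modulus) by g = 5: 4·t ≡ 2 (mod 3).
    Reduce coefficients mod 3: 1·t ≡ 2 (mod 3).
    So t ≡ 2 (mod 3).
    Then x = 3 + 20·2 = 43, valid modulo lcm(20, 15) = 60: x ≡ 43 (mod 60).
Verify: 43 mod 4 = 3, 43 mod 20 = 3, 43 mod 15 = 13.

x ≡ 43 (mod 60).


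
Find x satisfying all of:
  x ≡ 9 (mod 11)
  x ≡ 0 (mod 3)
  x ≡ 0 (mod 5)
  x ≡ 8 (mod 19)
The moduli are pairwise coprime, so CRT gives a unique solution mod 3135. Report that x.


Product of moduli M = 11 · 3 · 5 · 19 = 3135.
Merge one congruence at a time:
  Start: x ≡ 9 (mod 11).
  Combine with x ≡ 0 (mod 3); new modulus lcm = 33.
    Write x = 9 + 11·t and substitute into x ≡ 0 (mod 3): 11·t ≡ 0 − 9 = -9 (mod 3).
    Reduce coefficients mod 3: 2·t ≡ 0 (mod 3).
    The inverse of 2 mod 3 is 2 (since 2·2 = 4 = 1·3 + 1), so t ≡ 2·0 = 0 ≡ 0 (mod 3).
    Then x = 9 + 11·0 = 9, valid modulo lcm(11, 3) = 33: x ≡ 9 (mod 33).
  Combine with x ≡ 0 (mod 5); new modulus lcm = 165.
    Write x = 9 + 33·t and substitute into x ≡ 0 (mod 5): 33·t ≡ 0 − 9 = -9 (mod 5).
    Reduce coefficients mod 5: 3·t ≡ 1 (mod 5).
    The inverse of 3 mod 5 is 2 (since 3·2 = 6 = 1·5 + 1), so t ≡ 2·1 = 2 ≡ 2 (mod 5).
    Then x = 9 + 33·2 = 75, valid modulo lcm(33, 5) = 165: x ≡ 75 (mod 165).
  Combine with x ≡ 8 (mod 19); new modulus lcm = 3135.
    Write x = 75 + 165·t and substitute into x ≡ 8 (mod 19): 165·t ≡ 8 − 75 = -67 (mod 19).
    Reduce coefficients mod 19: 13·t ≡ 9 (mod 19).
    The inverse of 13 mod 19 is 3 (since 13·3 = 39 = 2·19 + 1), so t ≡ 3·9 = 27 ≡ 8 (mod 19).
    Then x = 75 + 165·8 = 1395, valid modulo lcm(165, 19) = 3135: x ≡ 1395 (mod 3135).
Verify against each original: 1395 mod 11 = 9, 1395 mod 3 = 0, 1395 mod 5 = 0, 1395 mod 19 = 8.

x ≡ 1395 (mod 3135).


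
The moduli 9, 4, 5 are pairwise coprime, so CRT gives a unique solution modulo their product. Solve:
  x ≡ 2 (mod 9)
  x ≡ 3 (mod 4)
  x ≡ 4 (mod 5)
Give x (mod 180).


Moduli 9, 4, 5 are pairwise coprime; by CRT there is a unique solution modulo M = 9 · 4 · 5 = 180.
Solve pairwise, accumulating the modulus:
  Start with x ≡ 2 (mod 9).
  Combine with x ≡ 3 (mod 4): since gcd(9, 4) = 1, we get a unique residue mod 36.
    Write x = 2 + 9·t and substitute into x ≡ 3 (mod 4): 9·t ≡ 3 − 2 = 1 (mod 4).
    Reduce coefficients mod 4: 1·t ≡ 1 (mod 4).
    So t ≡ 1 (mod 4).
    Then x = 2 + 9·1 = 11, valid modulo lcm(9, 4) = 36: x ≡ 11 (mod 36).
  Combine with x ≡ 4 (mod 5): since gcd(36, 5) = 1, we get a unique residue mod 180.
    Write x = 11 + 36·t and substitute into x ≡ 4 (mod 5): 36·t ≡ 4 − 11 = -7 (mod 5).
    Reduce coefficients mod 5: 1·t ≡ 3 (mod 5).
    So t ≡ 3 (mod 5).
    Then x = 11 + 36·3 = 119, valid modulo lcm(36, 5) = 180: x ≡ 119 (mod 180).
Verify: 119 mod 9 = 2 ✓, 119 mod 4 = 3 ✓, 119 mod 5 = 4 ✓.

x ≡ 119 (mod 180).


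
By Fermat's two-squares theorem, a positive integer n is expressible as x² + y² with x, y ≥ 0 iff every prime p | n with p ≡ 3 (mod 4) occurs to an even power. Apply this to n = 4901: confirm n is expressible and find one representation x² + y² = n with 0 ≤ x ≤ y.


Step 1: Factor n = 4901 = 13^2 · 29.
Step 2: Check the mod-4 condition on each prime factor: 13 ≡ 1 (mod 4), exponent 2; 29 ≡ 1 (mod 4), exponent 1.
All primes ≡ 3 (mod 4) appear to even exponent (or don't appear), so by the two-squares theorem n IS expressible as a sum of two squares.
Step 3: Build a representation. Here n = 13 · 13 · 29 is a product of primes ≡ 1 (mod 4). Each prime p ≡ 1 (mod 4) is itself a sum of two squares; find a² by testing p − a² for a perfect square:
  13: 13 − 1² = 12, 13 − 2² = 9 = 3² ⇒ 13 = 2² + 3².
  29: 29 − 1² = 28, 29 − 2² = 25 = 5² ⇒ 29 = 2² + 5².
  Combine using the Brahmagupta–Fibonacci identity (a² + b²)(c² + d²) = (ac − bd)² + (ad + bc)² = (ac + bd)² + (ad − bc)²:
  13 · 13 = 169: from (2² + 3²)(2² + 3²), take (2·2 − 3·3, 2·3 + 3·2) = (4 − 9, 6 + 6) = (-5, 12); dropping signs (only squares matter) gives (5, 12); check 5² + 12² = 25 + 144 = 169 ✓.
  169 · 29 = 4901: from (5² + 12²)(2² + 5²), take (5·2 − 12·5, 5·5 + 12·2) = (10 − 60, 25 + 24) = (-50, 49); dropping signs (only squares matter) gives (50, 49); check 50² + 49² = 2500 + 2401 = 4901 ✓.
Step 4: Order so x ≤ y and verify: 49² + 50² = 2401 + 2500 = 4901 = n. ✓

n = 4901 = 49² + 50² (one valid representation with x ≤ y).


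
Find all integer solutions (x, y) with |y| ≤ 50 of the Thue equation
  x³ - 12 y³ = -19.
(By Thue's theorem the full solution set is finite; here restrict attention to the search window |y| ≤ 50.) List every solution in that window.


The equation is x³ - 12y³ = -19. For fixed y, x³ = 12·y³ − 19, so a solution requires the RHS to be a perfect cube.
Strategy: iterate y from -50 to 50, compute RHS = 12·y³ − 19, and check whether it is a (positive or negative) perfect cube.
Check small values of y:
  y = 0: RHS = -19 is not a perfect cube.
  y = 1: RHS = -7 is not a perfect cube.
  y = -1: RHS = -31 is not a perfect cube.
  y = 2: RHS = 77 is not a perfect cube.
  y = -2: RHS = -115 is not a perfect cube.
  y = 3: RHS = 305 is not a perfect cube.
  y = -3: RHS = -343 = (-7)³ ⇒ x = -7 works.
Continuing the search up to |y| = 50 finds no further solutions beyond those listed.
Collected solutions: (-7, -3).

Solutions (with |y| ≤ 50): (-7, -3).


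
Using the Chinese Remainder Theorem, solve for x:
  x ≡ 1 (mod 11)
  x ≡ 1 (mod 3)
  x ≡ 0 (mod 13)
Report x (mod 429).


Moduli 11, 3, 13 are pairwise coprime; by CRT there is a unique solution modulo M = 11 · 3 · 13 = 429.
Solve pairwise, accumulating the modulus:
  Start with x ≡ 1 (mod 11).
  Combine with x ≡ 1 (mod 3): since gcd(11, 3) = 1, we get a unique residue mod 33.
    Write x = 1 + 11·t and substitute into x ≡ 1 (mod 3): 11·t ≡ 1 − 1 = 0 (mod 3).
    Reduce coefficients mod 3: 2·t ≡ 0 (mod 3).
    The inverse of 2 mod 3 is 2 (since 2·2 = 4 = 1·3 + 1), so t ≡ 2·0 = 0 ≡ 0 (mod 3).
    Then x = 1 + 11·0 = 1, valid modulo lcm(11, 3) = 33: x ≡ 1 (mod 33).
  Combine with x ≡ 0 (mod 13): since gcd(33, 13) = 1, we get a unique residue mod 429.
    Write x = 1 + 33·t and substitute into x ≡ 0 (mod 13): 33·t ≡ 0 − 1 = -1 (mod 13).
    Reduce coefficients mod 13: 7·t ≡ 12 (mod 13).
    The inverse of 7 mod 13 is 2 (since 7·2 = 14 = 1·13 + 1), so t ≡ 2·12 = 24 ≡ 11 (mod 13).
    Then x = 1 + 33·11 = 364, valid modulo lcm(33, 13) = 429: x ≡ 364 (mod 429).
Verify: 364 mod 11 = 1 ✓, 364 mod 3 = 1 ✓, 364 mod 13 = 0 ✓.

x ≡ 364 (mod 429).


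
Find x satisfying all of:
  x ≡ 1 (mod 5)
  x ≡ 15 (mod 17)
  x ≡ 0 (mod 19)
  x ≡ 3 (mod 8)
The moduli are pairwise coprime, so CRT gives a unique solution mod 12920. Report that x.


Product of moduli M = 5 · 17 · 19 · 8 = 12920.
Merge one congruence at a time:
  Start: x ≡ 1 (mod 5).
  Combine with x ≡ 15 (mod 17); new modulus lcm = 85.
    Write x = 1 + 5·t and substitute into x ≡ 15 (mod 17): 5·t ≡ 15 − 1 = 14 (mod 17).
    The inverse of 5 mod 17 is 7 (since 5·7 = 35 = 2·17 + 1), so t ≡ 7·14 = 98 ≡ 13 (mod 17).
    Then x = 1 + 5·13 = 66, valid modulo lcm(5, 17) = 85: x ≡ 66 (mod 85).
  Combine with x ≡ 0 (mod 19); new modulus lcm = 1615.
    Write x = 66 + 85·t and substitute into x ≡ 0 (mod 19): 85·t ≡ 0 − 66 = -66 (mod 19).
    Reduce coefficients mod 19: 9·t ≡ 10 (mod 19).
    The inverse of 9 mod 19 is 17 (since 9·17 = 153 = 8·19 + 1), so t ≡ 17·10 = 170 ≡ 18 (mod 19).
    Then x = 66 + 85·18 = 1596, valid modulo lcm(85, 19) = 1615: x ≡ 1596 (mod 1615).
  Combine with x ≡ 3 (mod 8); new modulus lcm = 12920.
    Write x = 1596 + 1615·t and substitute into x ≡ 3 (mod 8): 1615·t ≡ 3 − 1596 = -1593 (mod 8).
    Reduce coefficients mod 8: 7·t ≡ 7 (mod 8).
    The inverse of 7 mod 8 is 7 (since 7·7 = 49 = 6·8 + 1), so t ≡ 7·7 = 49 ≡ 1 (mod 8).
    Then x = 1596 + 1615·1 = 3211, valid modulo lcm(1615, 8) = 12920: x ≡ 3211 (mod 12920).
Verify against each original: 3211 mod 5 = 1, 3211 mod 17 = 15, 3211 mod 19 = 0, 3211 mod 8 = 3.

x ≡ 3211 (mod 12920).


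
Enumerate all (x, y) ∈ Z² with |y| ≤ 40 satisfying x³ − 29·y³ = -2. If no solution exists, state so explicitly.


The equation is x³ - 29y³ = -2. For fixed y, x³ = 29·y³ − 2, so a solution requires the RHS to be a perfect cube.
Strategy: iterate y from -40 to 40, compute RHS = 29·y³ − 2, and check whether it is a (positive or negative) perfect cube.
Check small values of y:
  y = 0: RHS = -2 is not a perfect cube.
  y = 1: RHS = 27 = (3)³ ⇒ x = 3 works.
  y = -1: RHS = -31 is not a perfect cube.
  y = 2: RHS = 230 is not a perfect cube.
  y = -2: RHS = -234 is not a perfect cube.
  y = 3: RHS = 781 is not a perfect cube.
  y = -3: RHS = -785 is not a perfect cube.
Continuing the search up to |y| = 40 finds no further solutions beyond those listed.
Collected solutions: (3, 1).

Solutions (with |y| ≤ 40): (3, 1).


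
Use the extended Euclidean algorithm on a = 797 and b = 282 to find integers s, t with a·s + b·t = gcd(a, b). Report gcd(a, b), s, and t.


Euclidean algorithm on (797, 282) — divide until remainder is 0:
  797 = 2 · 282 + 233
  282 = 1 · 233 + 49
  233 = 4 · 49 + 37
  49 = 1 · 37 + 12
  37 = 3 · 12 + 1
  12 = 12 · 1 + 0
gcd(797, 282) = 1.
Track Bezout coefficients alongside the remainders: start with r₀ = 797 = a·1 + b·0 (s = 1, t = 0) and r₁ = 282 = a·0 + b·1 (s = 0, t = 1); each new remainder r_{k+1} = r_{k-1} − q_k·r_k inherits s_{k+1} = s_{k-1} − q_k·s_k, t_{k+1} = t_{k-1} − q_k·t_k, so r_k = a·s_k + b·t_k at every step:
  q = 2: r = 233, s = 1 − 2·0 = 1, t = 0 − 2·1 = -2  (check: 797·1 + 282·(-2) = 233)
  q = 1: r = 49, s = 0 − 1·1 = -1, t = 1 − 1·(-2) = 3  (check: 797·(-1) + 282·3 = 49)
  q = 4: r = 37, s = 1 − 4·(-1) = 5, t = -2 − 4·3 = -14  (check: 797·5 + 282·(-14) = 37)
  q = 1: r = 12, s = -1 − 1·5 = -6, t = 3 − 1·(-14) = 17  (check: 797·(-6) + 282·17 = 12)
  q = 3: r = 1, s = 5 − 3·(-6) = 23, t = -14 − 3·17 = -65  (check: 797·23 + 282·(-65) = 1)
The row with r = 1 (the gcd) gives the Bezout coefficients s = 23, t = -65.
Result: 797 · (23) + 282 · (-65) = 1.

gcd(797, 282) = 1; s = 23, t = -65 (check: 797·23 + 282·(-65) = 1).


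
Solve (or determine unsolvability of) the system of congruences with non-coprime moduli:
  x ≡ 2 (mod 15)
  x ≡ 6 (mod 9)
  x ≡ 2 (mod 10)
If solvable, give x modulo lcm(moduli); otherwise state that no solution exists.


Moduli 15, 9, 10 are not pairwise coprime, so CRT works modulo lcm(m_i) when all pairwise compatibility conditions hold.
Pairwise compatibility: gcd(m_i, m_j) must divide a_i - a_j for every pair.
Merge one congruence at a time:
  Start: x ≡ 2 (mod 15).
  Combine with x ≡ 6 (mod 9): gcd(15, 9) = 3, and 6 - 2 = 4 is NOT divisible by 3.
    ⇒ system is inconsistent (no integer solution).

No solution (the system is inconsistent).


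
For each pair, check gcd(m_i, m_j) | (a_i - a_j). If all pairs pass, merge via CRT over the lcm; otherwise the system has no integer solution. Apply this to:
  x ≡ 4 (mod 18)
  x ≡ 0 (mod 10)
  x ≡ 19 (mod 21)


Moduli 18, 10, 21 are not pairwise coprime, so CRT works modulo lcm(m_i) when all pairwise compatibility conditions hold.
Pairwise compatibility: gcd(m_i, m_j) must divide a_i - a_j for every pair.
Merge one congruence at a time:
  Start: x ≡ 4 (mod 18).
  Combine with x ≡ 0 (mod 10): gcd(18, 10) = 2; 0 - 4 = -4, which IS divisible by 2, so compatible.
    Write x = 4 + 18·t and substitute into x ≡ 0 (mod 10): 18·t ≡ 0 − 4 = -4 (mod 10).
    Divide the congruence (and modulus) by g = 2: 9·t ≡ -2 (mod 5).
    Reduce coefficients mod 5: 4·t ≡ 3 (mod 5).
    The inverse of 4 mod 5 is 4 (since 4·4 = 16 = 3·5 + 1), so t ≡ 4·3 = 12 ≡ 2 (mod 5).
    Then x = 4 + 18·2 = 40, valid modulo lcm(18, 10) = 90: x ≡ 40 (mod 90).
  Combine with x ≡ 19 (mod 21): gcd(90, 21) = 3; 19 - 40 = -21, which IS divisible by 3, so compatible.
    Write x = 40 + 90·t and substitute into x ≡ 19 (mod 21): 90·t ≡ 19 − 40 = -21 (mod 21).
    Divide the congruence (and modulus) by g = 3: 30·t ≡ -7 (mod 7).
    Reduce coefficients mod 7: 2·t ≡ 0 (mod 7).
    The inverse of 2 mod 7 is 4 (since 2·4 = 8 = 1·7 + 1), so t ≡ 4·0 = 0 ≡ 0 (mod 7).
    Then x = 40 + 90·0 = 40, valid modulo lcm(90, 21) = 630: x ≡ 40 (mod 630).
Verify: 40 mod 18 = 4, 40 mod 10 = 0, 40 mod 21 = 19.

x ≡ 40 (mod 630).


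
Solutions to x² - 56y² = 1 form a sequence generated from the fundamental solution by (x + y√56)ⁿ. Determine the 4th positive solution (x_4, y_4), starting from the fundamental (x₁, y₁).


Step 1: Find the fundamental solution (x₁, y₁) of x² - 56y² = 1.
  Expand √56 as a continued fraction. a₀ = ⌊√56⌋ = 7; iterate m_{k+1} = d_k·a_k − m_k, d_{k+1} = (56 − m_{k+1}²)/d_k, a_{k+1} = ⌊(a₀ + m_{k+1})/d_{k+1}⌋ (starting m₀ = 0, d₀ = 1), with convergents p_k = a_k·p_{k-1} + p_{k-2}, q_k = a_k·q_{k-1} + q_{k-2} (p₋₁ = 1, q₋₁ = 0):
  k = 0: a₀ = 7; p₀/q₀ = 7/1; p₀² − 56·q₀² = 49 − 56 = -7.
  k = 1: m = 7, d = 7, a = ⌊(7 + 7)/7⌋ = 2; p/q = (2·7 + 1)/(2·1 + 0) = 15/2; p² − 56·q² = 225 − 224 = 1.
  The first convergent with p² − 56·q² = 1 gives the fundamental solution (x₁, y₁) = (15, 2).
Step 2: Apply the recurrence (x_{n+1}, y_{n+1}) = (x₁x_n + 56y₁y_n, x₁y_n + y₁x_n) repeatedly.
  From (x_1, y_1) = (15, 2): x_2 = 15·15 + 56·2·2 = 449; y_2 = 15·2 + 2·15 = 60.
  From (x_2, y_2) = (449, 60): x_3 = 15·449 + 56·2·60 = 13455; y_3 = 15·60 + 2·449 = 1798.
  From (x_3, y_3) = (13455, 1798): x_4 = 15·13455 + 56·2·1798 = 403201; y_4 = 15·1798 + 2·13455 = 53880.
Step 3: Verify x_4² - 56·y_4² = 162571046401 - 162571046400 = 1 (should be 1). ✓

(x_1, y_1) = (15, 2); (x_4, y_4) = (403201, 53880).


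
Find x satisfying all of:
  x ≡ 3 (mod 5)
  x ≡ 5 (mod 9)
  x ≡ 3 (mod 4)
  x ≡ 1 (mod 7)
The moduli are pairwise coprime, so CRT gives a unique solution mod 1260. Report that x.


Product of moduli M = 5 · 9 · 4 · 7 = 1260.
Merge one congruence at a time:
  Start: x ≡ 3 (mod 5).
  Combine with x ≡ 5 (mod 9); new modulus lcm = 45.
    Write x = 3 + 5·t and substitute into x ≡ 5 (mod 9): 5·t ≡ 5 − 3 = 2 (mod 9).
    The inverse of 5 mod 9 is 2 (since 5·2 = 10 = 1·9 + 1), so t ≡ 2·2 = 4 ≡ 4 (mod 9).
    Then x = 3 + 5·4 = 23, valid modulo lcm(5, 9) = 45: x ≡ 23 (mod 45).
  Combine with x ≡ 3 (mod 4); new modulus lcm = 180.
    Write x = 23 + 45·t and substitute into x ≡ 3 (mod 4): 45·t ≡ 3 − 23 = -20 (mod 4).
    Reduce coefficients mod 4: 1·t ≡ 0 (mod 4).
    So t ≡ 0 (mod 4).
    Then x = 23 + 45·0 = 23, valid modulo lcm(45, 4) = 180: x ≡ 23 (mod 180).
  Combine with x ≡ 1 (mod 7); new modulus lcm = 1260.
    Write x = 23 + 180·t and substitute into x ≡ 1 (mod 7): 180·t ≡ 1 − 23 = -22 (mod 7).
    Reduce coefficients mod 7: 5·t ≡ 6 (mod 7).
    The inverse of 5 mod 7 is 3 (since 5·3 = 15 = 2·7 + 1), so t ≡ 3·6 = 18 ≡ 4 (mod 7).
    Then x = 23 + 180·4 = 743, valid modulo lcm(180, 7) = 1260: x ≡ 743 (mod 1260).
Verify against each original: 743 mod 5 = 3, 743 mod 9 = 5, 743 mod 4 = 3, 743 mod 7 = 1.

x ≡ 743 (mod 1260).


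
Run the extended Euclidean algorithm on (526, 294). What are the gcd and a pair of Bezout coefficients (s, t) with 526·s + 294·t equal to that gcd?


Euclidean algorithm on (526, 294) — divide until remainder is 0:
  526 = 1 · 294 + 232
  294 = 1 · 232 + 62
  232 = 3 · 62 + 46
  62 = 1 · 46 + 16
  46 = 2 · 16 + 14
  16 = 1 · 14 + 2
  14 = 7 · 2 + 0
gcd(526, 294) = 2.
Track Bezout coefficients alongside the remainders: start with r₀ = 526 = a·1 + b·0 (s = 1, t = 0) and r₁ = 294 = a·0 + b·1 (s = 0, t = 1); each new remainder r_{k+1} = r_{k-1} − q_k·r_k inherits s_{k+1} = s_{k-1} − q_k·s_k, t_{k+1} = t_{k-1} − q_k·t_k, so r_k = a·s_k + b·t_k at every step:
  q = 1: r = 232, s = 1 − 1·0 = 1, t = 0 − 1·1 = -1  (check: 526·1 + 294·(-1) = 232)
  q = 1: r = 62, s = 0 − 1·1 = -1, t = 1 − 1·(-1) = 2  (check: 526·(-1) + 294·2 = 62)
  q = 3: r = 46, s = 1 − 3·(-1) = 4, t = -1 − 3·2 = -7  (check: 526·4 + 294·(-7) = 46)
  q = 1: r = 16, s = -1 − 1·4 = -5, t = 2 − 1·(-7) = 9  (check: 526·(-5) + 294·9 = 16)
  q = 2: r = 14, s = 4 − 2·(-5) = 14, t = -7 − 2·9 = -25  (check: 526·14 + 294·(-25) = 14)
  q = 1: r = 2, s = -5 − 1·14 = -19, t = 9 − 1·(-25) = 34  (check: 526·(-19) + 294·34 = 2)
The row with r = 2 (the gcd) gives the Bezout coefficients s = -19, t = 34.
Result: 526 · (-19) + 294 · (34) = 2.

gcd(526, 294) = 2; s = -19, t = 34 (check: 526·(-19) + 294·34 = 2).


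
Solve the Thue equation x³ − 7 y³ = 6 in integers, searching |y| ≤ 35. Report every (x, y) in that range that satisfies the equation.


The equation is x³ - 7y³ = 6. For fixed y, x³ = 7·y³ + 6, so a solution requires the RHS to be a perfect cube.
Strategy: iterate y from -35 to 35, compute RHS = 7·y³ + 6, and check whether it is a (positive or negative) perfect cube.
Check small values of y:
  y = 0: RHS = 6 is not a perfect cube.
  y = 1: RHS = 13 is not a perfect cube.
  y = -1: RHS = -1 = (-1)³ ⇒ x = -1 works.
  y = 2: RHS = 62 is not a perfect cube.
  y = -2: RHS = -50 is not a perfect cube.
  y = 3: RHS = 195 is not a perfect cube.
  y = -3: RHS = -183 is not a perfect cube.
Continuing the search up to |y| = 35 finds no further solutions beyond those listed.
Collected solutions: (-1, -1).

Solutions (with |y| ≤ 35): (-1, -1).


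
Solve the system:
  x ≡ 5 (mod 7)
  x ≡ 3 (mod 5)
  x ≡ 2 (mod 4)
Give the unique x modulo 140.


Moduli 7, 5, 4 are pairwise coprime; by CRT there is a unique solution modulo M = 7 · 5 · 4 = 140.
Solve pairwise, accumulating the modulus:
  Start with x ≡ 5 (mod 7).
  Combine with x ≡ 3 (mod 5): since gcd(7, 5) = 1, we get a unique residue mod 35.
    Write x = 5 + 7·t and substitute into x ≡ 3 (mod 5): 7·t ≡ 3 − 5 = -2 (mod 5).
    Reduce coefficients mod 5: 2·t ≡ 3 (mod 5).
    The inverse of 2 mod 5 is 3 (since 2·3 = 6 = 1·5 + 1), so t ≡ 3·3 = 9 ≡ 4 (mod 5).
    Then x = 5 + 7·4 = 33, valid modulo lcm(7, 5) = 35: x ≡ 33 (mod 35).
  Combine with x ≡ 2 (mod 4): since gcd(35, 4) = 1, we get a unique residue mod 140.
    Write x = 33 + 35·t and substitute into x ≡ 2 (mod 4): 35·t ≡ 2 − 33 = -31 (mod 4).
    Reduce coefficients mod 4: 3·t ≡ 1 (mod 4).
    The inverse of 3 mod 4 is 3 (since 3·3 = 9 = 2·4 + 1), so t ≡ 3·1 = 3 ≡ 3 (mod 4).
    Then x = 33 + 35·3 = 138, valid modulo lcm(35, 4) = 140: x ≡ 138 (mod 140).
Verify: 138 mod 7 = 5 ✓, 138 mod 5 = 3 ✓, 138 mod 4 = 2 ✓.

x ≡ 138 (mod 140).


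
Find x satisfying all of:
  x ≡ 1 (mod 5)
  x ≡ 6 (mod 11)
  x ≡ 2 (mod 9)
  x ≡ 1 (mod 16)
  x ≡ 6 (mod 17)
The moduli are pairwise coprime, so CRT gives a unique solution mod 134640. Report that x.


Product of moduli M = 5 · 11 · 9 · 16 · 17 = 134640.
Merge one congruence at a time:
  Start: x ≡ 1 (mod 5).
  Combine with x ≡ 6 (mod 11); new modulus lcm = 55.
    Write x = 1 + 5·t and substitute into x ≡ 6 (mod 11): 5·t ≡ 6 − 1 = 5 (mod 11).
    The inverse of 5 mod 11 is 9 (since 5·9 = 45 = 4·11 + 1), so t ≡ 9·5 = 45 ≡ 1 (mod 11).
    Then x = 1 + 5·1 = 6, valid modulo lcm(5, 11) = 55: x ≡ 6 (mod 55).
  Combine with x ≡ 2 (mod 9); new modulus lcm = 495.
    Write x = 6 + 55·t and substitute into x ≡ 2 (mod 9): 55·t ≡ 2 − 6 = -4 (mod 9).
    Reduce coefficients mod 9: 1·t ≡ 5 (mod 9).
    So t ≡ 5 (mod 9).
    Then x = 6 + 55·5 = 281, valid modulo lcm(55, 9) = 495: x ≡ 281 (mod 495).
  Combine with x ≡ 1 (mod 16); new modulus lcm = 7920.
    Write x = 281 + 495·t and substitute into x ≡ 1 (mod 16): 495·t ≡ 1 − 281 = -280 (mod 16).
    Reduce coefficients mod 16: 15·t ≡ 8 (mod 16).
    The inverse of 15 mod 16 is 15 (since 15·15 = 225 = 14·16 + 1), so t ≡ 15·8 = 120 ≡ 8 (mod 16).
    Then x = 281 + 495·8 = 4241, valid modulo lcm(495, 16) = 7920: x ≡ 4241 (mod 7920).
  Combine with x ≡ 6 (mod 17); new modulus lcm = 134640.
    Write x = 4241 + 7920·t and substitute into x ≡ 6 (mod 17): 7920·t ≡ 6 − 4241 = -4235 (mod 17).
    Reduce coefficients mod 17: 15·t ≡ 15 (mod 17).
    The inverse of 15 mod 17 is 8 (since 15·8 = 120 = 7·17 + 1), so t ≡ 8·15 = 120 ≡ 1 (mod 17).
    Then x = 4241 + 7920·1 = 12161, valid modulo lcm(7920, 17) = 134640: x ≡ 12161 (mod 134640).
Verify against each original: 12161 mod 5 = 1, 12161 mod 11 = 6, 12161 mod 9 = 2, 12161 mod 16 = 1, 12161 mod 17 = 6.

x ≡ 12161 (mod 134640).


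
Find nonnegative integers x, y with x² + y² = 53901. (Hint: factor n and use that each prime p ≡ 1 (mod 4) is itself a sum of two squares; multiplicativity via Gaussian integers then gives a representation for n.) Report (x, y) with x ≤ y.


Step 1: Factor n = 53901 = 3^2 · 53 · 113.
Step 2: Check the mod-4 condition on each prime factor: 3 ≡ 3 (mod 4), exponent 2 (must be even); 53 ≡ 1 (mod 4), exponent 1; 113 ≡ 1 (mod 4), exponent 1.
All primes ≡ 3 (mod 4) appear to even exponent (or don't appear), so by the two-squares theorem n IS expressible as a sum of two squares.
Step 3: Build a representation. Group n = k² · m with k = 3 and m = 53 · 113 = 5989 (a product of primes ≡ 1 (mod 4)); a representation of m scales to one of n via (k·x)² + (k·y)² = k²(x² + y²). Each prime p ≡ 1 (mod 4) is itself a sum of two squares; find a² by testing p − a² for a perfect square:
  53: 53 − 1² = 52, 53 − 2² = 49 = 7² ⇒ 53 = 2² + 7².
  113: 113 − 1² = 112, 113 − 2² = 109, 113 − 3² = 104, 113 − 4² = 97, 113 − 5² = 88, 113 − 6² = 77, 113 − 7² = 64 = 8² ⇒ 113 = 7² + 8².
  Combine using the Brahmagupta–Fibonacci identity (a² + b²)(c² + d²) = (ac − bd)² + (ad + bc)² = (ac + bd)² + (ad − bc)²:
  53 · 113 = 5989: from (2² + 7²)(7² + 8²), take (2·7 − 7·8, 2·8 + 7·7) = (14 − 56, 16 + 49) = (-42, 65); dropping signs (only squares matter) gives (42, 65); check 42² + 65² = 1764 + 4225 = 5989 ✓.
  Scale by k = 3: (3·42, 3·65) = (126, 195).
Step 4: Order so x ≤ y and verify: 126² + 195² = 15876 + 38025 = 53901 = n. ✓

n = 53901 = 126² + 195² (one valid representation with x ≤ y).


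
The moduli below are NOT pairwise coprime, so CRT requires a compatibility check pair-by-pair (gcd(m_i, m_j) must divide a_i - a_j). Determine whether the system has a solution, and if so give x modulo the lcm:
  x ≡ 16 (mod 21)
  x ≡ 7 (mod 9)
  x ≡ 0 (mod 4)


Moduli 21, 9, 4 are not pairwise coprime, so CRT works modulo lcm(m_i) when all pairwise compatibility conditions hold.
Pairwise compatibility: gcd(m_i, m_j) must divide a_i - a_j for every pair.
Merge one congruence at a time:
  Start: x ≡ 16 (mod 21).
  Combine with x ≡ 7 (mod 9): gcd(21, 9) = 3; 7 - 16 = -9, which IS divisible by 3, so compatible.
    Write x = 16 + 21·t and substitute into x ≡ 7 (mod 9): 21·t ≡ 7 − 16 = -9 (mod 9).
    Divide the congruence (and modulus) by g = 3: 7·t ≡ -3 (mod 3).
    Reduce coefficients mod 3: 1·t ≡ 0 (mod 3).
    So t ≡ 0 (mod 3).
    Then x = 16 + 21·0 = 16, valid modulo lcm(21, 9) = 63: x ≡ 16 (mod 63).
  Combine with x ≡ 0 (mod 4): gcd(63, 4) = 1; 0 - 16 = -16, which IS divisible by 1, so compatible.
    Write x = 16 + 63·t and substitute into x ≡ 0 (mod 4): 63·t ≡ 0 − 16 = -16 (mod 4).
    Reduce coefficients mod 4: 3·t ≡ 0 (mod 4).
    The inverse of 3 mod 4 is 3 (since 3·3 = 9 = 2·4 + 1), so t ≡ 3·0 = 0 ≡ 0 (mod 4).
    Then x = 16 + 63·0 = 16, valid modulo lcm(63, 4) = 252: x ≡ 16 (mod 252).
Verify: 16 mod 21 = 16, 16 mod 9 = 7, 16 mod 4 = 0.

x ≡ 16 (mod 252).


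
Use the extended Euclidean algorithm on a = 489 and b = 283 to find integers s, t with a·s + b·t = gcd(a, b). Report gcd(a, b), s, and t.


Euclidean algorithm on (489, 283) — divide until remainder is 0:
  489 = 1 · 283 + 206
  283 = 1 · 206 + 77
  206 = 2 · 77 + 52
  77 = 1 · 52 + 25
  52 = 2 · 25 + 2
  25 = 12 · 2 + 1
  2 = 2 · 1 + 0
gcd(489, 283) = 1.
Track Bezout coefficients alongside the remainders: start with r₀ = 489 = a·1 + b·0 (s = 1, t = 0) and r₁ = 283 = a·0 + b·1 (s = 0, t = 1); each new remainder r_{k+1} = r_{k-1} − q_k·r_k inherits s_{k+1} = s_{k-1} − q_k·s_k, t_{k+1} = t_{k-1} − q_k·t_k, so r_k = a·s_k + b·t_k at every step:
  q = 1: r = 206, s = 1 − 1·0 = 1, t = 0 − 1·1 = -1  (check: 489·1 + 283·(-1) = 206)
  q = 1: r = 77, s = 0 − 1·1 = -1, t = 1 − 1·(-1) = 2  (check: 489·(-1) + 283·2 = 77)
  q = 2: r = 52, s = 1 − 2·(-1) = 3, t = -1 − 2·2 = -5  (check: 489·3 + 283·(-5) = 52)
  q = 1: r = 25, s = -1 − 1·3 = -4, t = 2 − 1·(-5) = 7  (check: 489·(-4) + 283·7 = 25)
  q = 2: r = 2, s = 3 − 2·(-4) = 11, t = -5 − 2·7 = -19  (check: 489·11 + 283·(-19) = 2)
  q = 12: r = 1, s = -4 − 12·11 = -136, t = 7 − 12·(-19) = 235  (check: 489·(-136) + 283·235 = 1)
The row with r = 1 (the gcd) gives the Bezout coefficients s = -136, t = 235.
Result: 489 · (-136) + 283 · (235) = 1.

gcd(489, 283) = 1; s = -136, t = 235 (check: 489·(-136) + 283·235 = 1).


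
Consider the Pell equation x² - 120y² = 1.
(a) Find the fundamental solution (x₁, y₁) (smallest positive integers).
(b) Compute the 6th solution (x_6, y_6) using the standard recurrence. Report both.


Step 1: Find the fundamental solution (x₁, y₁) of x² - 120y² = 1.
  Expand √120 as a continued fraction. a₀ = ⌊√120⌋ = 10; iterate m_{k+1} = d_k·a_k − m_k, d_{k+1} = (120 − m_{k+1}²)/d_k, a_{k+1} = ⌊(a₀ + m_{k+1})/d_{k+1}⌋ (starting m₀ = 0, d₀ = 1), with convergents p_k = a_k·p_{k-1} + p_{k-2}, q_k = a_k·q_{k-1} + q_{k-2} (p₋₁ = 1, q₋₁ = 0):
  k = 0: a₀ = 10; p₀/q₀ = 10/1; p₀² − 120·q₀² = 100 − 120 = -20.
  k = 1: m = 10, d = 20, a = ⌊(10 + 10)/20⌋ = 1; p/q = (1·10 + 1)/(1·1 + 0) = 11/1; p² − 120·q² = 121 − 120 = 1.
  The first convergent with p² − 120·q² = 1 gives the fundamental solution (x₁, y₁) = (11, 1).
Step 2: Apply the recurrence (x_{n+1}, y_{n+1}) = (x₁x_n + 120y₁y_n, x₁y_n + y₁x_n) repeatedly.
  From (x_1, y_1) = (11, 1): x_2 = 11·11 + 120·1·1 = 241; y_2 = 11·1 + 1·11 = 22.
  From (x_2, y_2) = (241, 22): x_3 = 11·241 + 120·1·22 = 5291; y_3 = 11·22 + 1·241 = 483.
  From (x_3, y_3) = (5291, 483): x_4 = 11·5291 + 120·1·483 = 116161; y_4 = 11·483 + 1·5291 = 10604.
  From (x_4, y_4) = (116161, 10604): x_5 = 11·116161 + 120·1·10604 = 2550251; y_5 = 11·10604 + 1·116161 = 232805.
  From (x_5, y_5) = (2550251, 232805): x_6 = 11·2550251 + 120·1·232805 = 55989361; y_6 = 11·232805 + 1·2550251 = 5111106.
Step 3: Verify x_6² - 120·y_6² = 3134808545188321 - 3134808545188320 = 1 (should be 1). ✓

(x_1, y_1) = (11, 1); (x_6, y_6) = (55989361, 5111106).


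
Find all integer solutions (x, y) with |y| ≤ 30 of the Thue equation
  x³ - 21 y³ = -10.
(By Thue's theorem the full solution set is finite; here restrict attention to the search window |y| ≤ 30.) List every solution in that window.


The equation is x³ - 21y³ = -10. For fixed y, x³ = 21·y³ − 10, so a solution requires the RHS to be a perfect cube.
Strategy: iterate y from -30 to 30, compute RHS = 21·y³ − 10, and check whether it is a (positive or negative) perfect cube.
Check small values of y:
  y = 0: RHS = -10 is not a perfect cube.
  y = 1: RHS = 11 is not a perfect cube.
  y = -1: RHS = -31 is not a perfect cube.
  y = 2: RHS = 158 is not a perfect cube.
  y = -2: RHS = -178 is not a perfect cube.
  y = 3: RHS = 557 is not a perfect cube.
  y = -3: RHS = -577 is not a perfect cube.
Continuing the search up to |y| = 30 finds no solutions either.
No (x, y) in the scanned range satisfies the equation.

No integer solutions with |y| ≤ 30.


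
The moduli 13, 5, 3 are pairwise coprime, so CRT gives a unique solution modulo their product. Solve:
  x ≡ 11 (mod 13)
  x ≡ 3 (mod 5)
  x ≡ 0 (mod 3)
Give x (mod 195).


Moduli 13, 5, 3 are pairwise coprime; by CRT there is a unique solution modulo M = 13 · 5 · 3 = 195.
Solve pairwise, accumulating the modulus:
  Start with x ≡ 11 (mod 13).
  Combine with x ≡ 3 (mod 5): since gcd(13, 5) = 1, we get a unique residue mod 65.
    Write x = 11 + 13·t and substitute into x ≡ 3 (mod 5): 13·t ≡ 3 − 11 = -8 (mod 5).
    Reduce coefficients mod 5: 3·t ≡ 2 (mod 5).
    The inverse of 3 mod 5 is 2 (since 3·2 = 6 = 1·5 + 1), so t ≡ 2·2 = 4 ≡ 4 (mod 5).
    Then x = 11 + 13·4 = 63, valid modulo lcm(13, 5) = 65: x ≡ 63 (mod 65).
  Combine with x ≡ 0 (mod 3): since gcd(65, 3) = 1, we get a unique residue mod 195.
    Write x = 63 + 65·t and substitute into x ≡ 0 (mod 3): 65·t ≡ 0 − 63 = -63 (mod 3).
    Reduce coefficients mod 3: 2·t ≡ 0 (mod 3).
    The inverse of 2 mod 3 is 2 (since 2·2 = 4 = 1·3 + 1), so t ≡ 2·0 = 0 ≡ 0 (mod 3).
    Then x = 63 + 65·0 = 63, valid modulo lcm(65, 3) = 195: x ≡ 63 (mod 195).
Verify: 63 mod 13 = 11 ✓, 63 mod 5 = 3 ✓, 63 mod 3 = 0 ✓.

x ≡ 63 (mod 195).


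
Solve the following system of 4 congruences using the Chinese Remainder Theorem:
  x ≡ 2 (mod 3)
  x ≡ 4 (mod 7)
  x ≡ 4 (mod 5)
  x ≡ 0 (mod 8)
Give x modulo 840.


Product of moduli M = 3 · 7 · 5 · 8 = 840.
Merge one congruence at a time:
  Start: x ≡ 2 (mod 3).
  Combine with x ≡ 4 (mod 7); new modulus lcm = 21.
    Write x = 2 + 3·t and substitute into x ≡ 4 (mod 7): 3·t ≡ 4 − 2 = 2 (mod 7).
    The inverse of 3 mod 7 is 5 (since 3·5 = 15 = 2·7 + 1), so t ≡ 5·2 = 10 ≡ 3 (mod 7).
    Then x = 2 + 3·3 = 11, valid modulo lcm(3, 7) = 21: x ≡ 11 (mod 21).
  Combine with x ≡ 4 (mod 5); new modulus lcm = 105.
    Write x = 11 + 21·t and substitute into x ≡ 4 (mod 5): 21·t ≡ 4 − 11 = -7 (mod 5).
    Reduce coefficients mod 5: 1·t ≡ 3 (mod 5).
    So t ≡ 3 (mod 5).
    Then x = 11 + 21·3 = 74, valid modulo lcm(21, 5) = 105: x ≡ 74 (mod 105).
  Combine with x ≡ 0 (mod 8); new modulus lcm = 840.
    Write x = 74 + 105·t and substitute into x ≡ 0 (mod 8): 105·t ≡ 0 − 74 = -74 (mod 8).
    Reduce coefficients mod 8: 1·t ≡ 6 (mod 8).
    So t ≡ 6 (mod 8).
    Then x = 74 + 105·6 = 704, valid modulo lcm(105, 8) = 840: x ≡ 704 (mod 840).
Verify against each original: 704 mod 3 = 2, 704 mod 7 = 4, 704 mod 5 = 4, 704 mod 8 = 0.

x ≡ 704 (mod 840).


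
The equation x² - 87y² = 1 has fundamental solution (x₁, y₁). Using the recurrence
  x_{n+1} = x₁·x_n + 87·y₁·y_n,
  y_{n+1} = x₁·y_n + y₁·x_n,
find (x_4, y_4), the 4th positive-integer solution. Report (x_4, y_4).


Step 1: Find the fundamental solution (x₁, y₁) of x² - 87y² = 1.
  Expand √87 as a continued fraction. a₀ = ⌊√87⌋ = 9; iterate m_{k+1} = d_k·a_k − m_k, d_{k+1} = (87 − m_{k+1}²)/d_k, a_{k+1} = ⌊(a₀ + m_{k+1})/d_{k+1}⌋ (starting m₀ = 0, d₀ = 1), with convergents p_k = a_k·p_{k-1} + p_{k-2}, q_k = a_k·q_{k-1} + q_{k-2} (p₋₁ = 1, q₋₁ = 0):
  k = 0: a₀ = 9; p₀/q₀ = 9/1; p₀² − 87·q₀² = 81 − 87 = -6.
  k = 1: m = 9, d = 6, a = ⌊(9 + 9)/6⌋ = 3; p/q = (3·9 + 1)/(3·1 + 0) = 28/3; p² − 87·q² = 784 − 783 = 1.
  The first convergent with p² − 87·q² = 1 gives the fundamental solution (x₁, y₁) = (28, 3).
Step 2: Apply the recurrence (x_{n+1}, y_{n+1}) = (x₁x_n + 87y₁y_n, x₁y_n + y₁x_n) repeatedly.
  From (x_1, y_1) = (28, 3): x_2 = 28·28 + 87·3·3 = 1567; y_2 = 28·3 + 3·28 = 168.
  From (x_2, y_2) = (1567, 168): x_3 = 28·1567 + 87·3·168 = 87724; y_3 = 28·168 + 3·1567 = 9405.
  From (x_3, y_3) = (87724, 9405): x_4 = 28·87724 + 87·3·9405 = 4910977; y_4 = 28·9405 + 3·87724 = 526512.
Step 3: Verify x_4² - 87·y_4² = 24117695094529 - 24117695094528 = 1 (should be 1). ✓

(x_1, y_1) = (28, 3); (x_4, y_4) = (4910977, 526512).


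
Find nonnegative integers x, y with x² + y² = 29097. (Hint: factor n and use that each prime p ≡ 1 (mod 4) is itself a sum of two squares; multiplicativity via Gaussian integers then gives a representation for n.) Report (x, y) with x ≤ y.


Step 1: Factor n = 29097 = 3^2 · 53 · 61.
Step 2: Check the mod-4 condition on each prime factor: 3 ≡ 3 (mod 4), exponent 2 (must be even); 53 ≡ 1 (mod 4), exponent 1; 61 ≡ 1 (mod 4), exponent 1.
All primes ≡ 3 (mod 4) appear to even exponent (or don't appear), so by the two-squares theorem n IS expressible as a sum of two squares.
Step 3: Build a representation. Group n = k² · m with k = 3 and m = 53 · 61 = 3233 (a product of primes ≡ 1 (mod 4)); a representation of m scales to one of n via (k·x)² + (k·y)² = k²(x² + y²). Each prime p ≡ 1 (mod 4) is itself a sum of two squares; find a² by testing p − a² for a perfect square:
  53: 53 − 1² = 52, 53 − 2² = 49 = 7² ⇒ 53 = 2² + 7².
  61: 61 − 1² = 60, 61 − 2² = 57, 61 − 3² = 52, 61 − 4² = 45, 61 − 5² = 36 = 6² ⇒ 61 = 5² + 6².
  Combine using the Brahmagupta–Fibonacci identity (a² + b²)(c² + d²) = (ac − bd)² + (ad + bc)² = (ac + bd)² + (ad − bc)²:
  53 · 61 = 3233: from (2² + 7²)(5² + 6²), take (2·5 − 7·6, 2·6 + 7·5) = (10 − 42, 12 + 35) = (-32, 47); dropping signs (only squares matter) gives (32, 47); check 32² + 47² = 1024 + 2209 = 3233 ✓.
  Scale by k = 3: (3·32, 3·47) = (96, 141).
Step 4: Order so x ≤ y and verify: 96² + 141² = 9216 + 19881 = 29097 = n. ✓

n = 29097 = 96² + 141² (one valid representation with x ≤ y).


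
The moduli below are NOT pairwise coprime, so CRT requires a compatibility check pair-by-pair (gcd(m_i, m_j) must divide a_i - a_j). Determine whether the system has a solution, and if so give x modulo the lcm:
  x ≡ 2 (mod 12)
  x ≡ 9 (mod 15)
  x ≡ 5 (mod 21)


Moduli 12, 15, 21 are not pairwise coprime, so CRT works modulo lcm(m_i) when all pairwise compatibility conditions hold.
Pairwise compatibility: gcd(m_i, m_j) must divide a_i - a_j for every pair.
Merge one congruence at a time:
  Start: x ≡ 2 (mod 12).
  Combine with x ≡ 9 (mod 15): gcd(12, 15) = 3, and 9 - 2 = 7 is NOT divisible by 3.
    ⇒ system is inconsistent (no integer solution).

No solution (the system is inconsistent).


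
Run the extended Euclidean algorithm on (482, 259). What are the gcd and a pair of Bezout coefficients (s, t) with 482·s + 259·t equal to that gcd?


Euclidean algorithm on (482, 259) — divide until remainder is 0:
  482 = 1 · 259 + 223
  259 = 1 · 223 + 36
  223 = 6 · 36 + 7
  36 = 5 · 7 + 1
  7 = 7 · 1 + 0
gcd(482, 259) = 1.
Track Bezout coefficients alongside the remainders: start with r₀ = 482 = a·1 + b·0 (s = 1, t = 0) and r₁ = 259 = a·0 + b·1 (s = 0, t = 1); each new remainder r_{k+1} = r_{k-1} − q_k·r_k inherits s_{k+1} = s_{k-1} − q_k·s_k, t_{k+1} = t_{k-1} − q_k·t_k, so r_k = a·s_k + b·t_k at every step:
  q = 1: r = 223, s = 1 − 1·0 = 1, t = 0 − 1·1 = -1  (check: 482·1 + 259·(-1) = 223)
  q = 1: r = 36, s = 0 − 1·1 = -1, t = 1 − 1·(-1) = 2  (check: 482·(-1) + 259·2 = 36)
  q = 6: r = 7, s = 1 − 6·(-1) = 7, t = -1 − 6·2 = -13  (check: 482·7 + 259·(-13) = 7)
  q = 5: r = 1, s = -1 − 5·7 = -36, t = 2 − 5·(-13) = 67  (check: 482·(-36) + 259·67 = 1)
The row with r = 1 (the gcd) gives the Bezout coefficients s = -36, t = 67.
Result: 482 · (-36) + 259 · (67) = 1.

gcd(482, 259) = 1; s = -36, t = 67 (check: 482·(-36) + 259·67 = 1).
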